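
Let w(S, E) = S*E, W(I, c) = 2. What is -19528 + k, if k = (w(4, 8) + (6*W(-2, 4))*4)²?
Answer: -13128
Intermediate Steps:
w(S, E) = E*S
k = 6400 (k = (8*4 + (6*2)*4)² = (32 + 12*4)² = (32 + 48)² = 80² = 6400)
-19528 + k = -19528 + 6400 = -13128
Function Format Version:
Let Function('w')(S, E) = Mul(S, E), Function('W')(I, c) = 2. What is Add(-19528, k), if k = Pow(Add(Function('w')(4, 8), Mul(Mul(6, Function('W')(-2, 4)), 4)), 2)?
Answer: -13128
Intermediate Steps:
Function('w')(S, E) = Mul(E, S)
k = 6400 (k = Pow(Add(Mul(8, 4), Mul(Mul(6, 2), 4)), 2) = Pow(Add(32, Mul(12, 4)), 2) = Pow(Add(32, 48), 2) = Pow(80, 2) = 6400)
Add(-19528, k) = Add(-19528, 6400) = -13128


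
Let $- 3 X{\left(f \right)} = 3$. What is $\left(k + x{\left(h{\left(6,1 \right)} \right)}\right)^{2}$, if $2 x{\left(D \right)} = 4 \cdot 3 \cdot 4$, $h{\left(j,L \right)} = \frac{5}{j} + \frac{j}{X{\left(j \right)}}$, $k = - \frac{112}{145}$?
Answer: $\frac{11343424}{21025} \approx 539.52$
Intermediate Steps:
$k = - \frac{112}{145}$ ($k = \left(-112\right) \frac{1}{145} = - \frac{112}{145} \approx -0.77241$)
$X{\left(f \right)} = -1$ ($X{\left(f \right)} = \left(- \frac{1}{3}\right) 3 = -1$)
$h{\left(j,L \right)} = - j + \frac{5}{j}$ ($h{\left(j,L \right)} = \frac{5}{j} + \frac{j}{-1} = \frac{5}{j} + j \left(-1\right) = \frac{5}{j} - j = - j + \frac{5}{j}$)
$x{\left(D \right)} = 24$ ($x{\left(D \right)} = \frac{4 \cdot 3 \cdot 4}{2} = \frac{12 \cdot 4}{2} = \frac{1}{2} \cdot 48 = 24$)
$\left(k + x{\left(h{\left(6,1 \right)} \right)}\right)^{2} = \left(- \frac{112}{145} + 24\right)^{2} = \left(\frac{3368}{145}\right)^{2} = \frac{11343424}{21025}$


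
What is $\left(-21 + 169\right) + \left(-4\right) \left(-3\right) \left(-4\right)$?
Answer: $100$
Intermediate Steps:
$\left(-21 + 169\right) + \left(-4\right) \left(-3\right) \left(-4\right) = 148 + 12 \left(-4\right) = 148 - 48 = 100$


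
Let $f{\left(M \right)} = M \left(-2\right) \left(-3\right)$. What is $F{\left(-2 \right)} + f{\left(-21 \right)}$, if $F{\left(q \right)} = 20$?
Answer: $-106$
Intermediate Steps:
$f{\left(M \right)} = 6 M$ ($f{\left(M \right)} = - 2 M \left(-3\right) = 6 M$)
$F{\left(-2 \right)} + f{\left(-21 \right)} = 20 + 6 \left(-21\right) = 20 - 126 = -106$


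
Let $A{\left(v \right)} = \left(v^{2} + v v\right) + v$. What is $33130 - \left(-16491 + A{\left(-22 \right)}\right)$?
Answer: $48675$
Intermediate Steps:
$A{\left(v \right)} = v + 2 v^{2}$ ($A{\left(v \right)} = \left(v^{2} + v^{2}\right) + v = 2 v^{2} + v = v + 2 v^{2}$)
$33130 - \left(-16491 + A{\left(-22 \right)}\right) = 33130 - \left(-16491 - 22 \left(1 + 2 \left(-22\right)\right)\right) = 33130 - \left(-16491 - 22 \left(1 - 44\right)\right) = 33130 - \left(-16491 - -946\right) = 33130 - \left(-16491 + 946\right) = 33130 - -15545 = 33130 + 15545 = 48675$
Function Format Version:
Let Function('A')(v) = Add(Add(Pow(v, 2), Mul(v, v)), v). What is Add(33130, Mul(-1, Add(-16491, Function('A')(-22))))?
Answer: 48675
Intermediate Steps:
Function('A')(v) = Add(v, Mul(2, Pow(v, 2))) (Function('A')(v) = Add(Add(Pow(v, 2), Pow(v, 2)), v) = Add(Mul(2, Pow(v, 2)), v) = Add(v, Mul(2, Pow(v, 2))))
Add(33130, Mul(-1, Add(-16491, Function('A')(-22)))) = Add(33130, Mul(-1, Add(-16491, Mul(-22, Add(1, Mul(2, -22)))))) = Add(33130, Mul(-1, Add(-16491, Mul(-22, Add(1, -44))))) = Add(33130, Mul(-1, Add(-16491, Mul(-22, -43)))) = Add(33130, Mul(-1, Add(-16491, 946))) = Add(33130, Mul(-1, -15545)) = Add(33130, 15545) = 48675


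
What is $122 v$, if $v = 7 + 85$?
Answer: $11224$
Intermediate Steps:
$v = 92$
$122 v = 122 \cdot 92 = 11224$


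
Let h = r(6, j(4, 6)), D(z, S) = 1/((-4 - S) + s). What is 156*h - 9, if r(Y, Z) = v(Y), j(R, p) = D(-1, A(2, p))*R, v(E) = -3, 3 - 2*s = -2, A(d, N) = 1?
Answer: -477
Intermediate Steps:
s = 5/2 (s = 3/2 - ½*(-2) = 3/2 + 1 = 5/2 ≈ 2.5000)
D(z, S) = 1/(-3/2 - S) (D(z, S) = 1/((-4 - S) + 5/2) = 1/(-3/2 - S))
j(R, p) = -2*R/5 (j(R, p) = (-2/(3 + 2*1))*R = (-2/(3 + 2))*R = (-2/5)*R = (-2*⅕)*R = -2*R/5)
r(Y, Z) = -3
h = -3
156*h - 9 = 156*(-3) - 9 = -468 - 9 = -477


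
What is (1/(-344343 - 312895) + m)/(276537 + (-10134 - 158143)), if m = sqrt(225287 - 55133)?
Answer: -1/71152585880 + 3*sqrt(18906)/108260 ≈ 0.0038102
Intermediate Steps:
m = 3*sqrt(18906) (m = sqrt(170154) = 3*sqrt(18906) ≈ 412.50)
(1/(-344343 - 312895) + m)/(276537 + (-10134 - 158143)) = (1/(-344343 - 312895) + 3*sqrt(18906))/(276537 + (-10134 - 158143)) = (1/(-657238) + 3*sqrt(18906))/(276537 - 168277) = (-1/657238 + 3*sqrt(18906))/108260 = (-1/657238 + 3*sqrt(18906))*(1/108260) = -1/71152585880 + 3*sqrt(18906)/108260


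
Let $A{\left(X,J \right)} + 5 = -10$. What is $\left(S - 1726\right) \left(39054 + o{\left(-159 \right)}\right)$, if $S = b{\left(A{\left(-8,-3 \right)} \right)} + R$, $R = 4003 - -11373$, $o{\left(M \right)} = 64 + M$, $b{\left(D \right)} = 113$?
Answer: $536192717$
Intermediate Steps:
$A{\left(X,J \right)} = -15$ ($A{\left(X,J \right)} = -5 - 10 = -15$)
$R = 15376$ ($R = 4003 + 11373 = 15376$)
$S = 15489$ ($S = 113 + 15376 = 15489$)
$\left(S - 1726\right) \left(39054 + o{\left(-159 \right)}\right) = \left(15489 - 1726\right) \left(39054 + \left(64 - 159\right)\right) = 13763 \left(39054 - 95\right) = 13763 \cdot 38959 = 536192717$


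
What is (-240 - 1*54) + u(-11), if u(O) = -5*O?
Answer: -239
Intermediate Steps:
(-240 - 1*54) + u(-11) = (-240 - 1*54) - 5*(-11) = (-240 - 54) + 55 = -294 + 55 = -239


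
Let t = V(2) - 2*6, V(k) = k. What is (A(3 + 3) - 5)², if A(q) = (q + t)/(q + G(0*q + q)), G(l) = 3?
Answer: 2401/81 ≈ 29.642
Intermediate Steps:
t = -10 (t = 2 - 2*6 = 2 - 12 = -10)
A(q) = (-10 + q)/(3 + q) (A(q) = (q - 10)/(q + 3) = (-10 + q)/(3 + q))
(A(3 + 3) - 5)² = ((-10 + (3 + 3))/(3 + (3 + 3)) - 5)² = ((-10 + 6)/(3 + 6) - 5)² = (-4/9 - 5)² = (-49/9)² = 2401/81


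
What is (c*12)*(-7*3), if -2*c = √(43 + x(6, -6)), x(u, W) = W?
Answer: 126*√37 ≈ 766.43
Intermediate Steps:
c = -√37/2 (c = -√(43 - 6)/2 = -√37/2 ≈ -3.0414)
(c*12)*(-7*3) = (-√37/2*12)*(-7*3) = -6*√37*(-21) = 126*√37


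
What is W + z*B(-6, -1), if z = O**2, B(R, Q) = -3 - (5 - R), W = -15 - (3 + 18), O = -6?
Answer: -540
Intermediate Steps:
W = -36 (W = -15 - 1*21 = -15 - 21 = -36)
B(R, Q) = -8 + R (B(R, Q) = -3 + (-5 + R) = -8 + R)
z = 36 (z = (-6)**2 = 36)
W + z*B(-6, -1) = -36 + 36*(-8 - 6) = -36 + 36*(-14) = -36 - 504 = -540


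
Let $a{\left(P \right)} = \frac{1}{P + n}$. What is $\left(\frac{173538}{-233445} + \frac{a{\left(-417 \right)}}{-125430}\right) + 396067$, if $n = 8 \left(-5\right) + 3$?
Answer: $\frac{351009148874679959}{886238458860} \approx 3.9607 \cdot 10^{5}$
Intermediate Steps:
$n = -37$ ($n = -40 + 3 = -37$)
$a{\left(P \right)} = \frac{1}{-37 + P}$ ($a{\left(P \right)} = \frac{1}{P - 37} = \frac{1}{-37 + P}$)
$\left(\frac{173538}{-233445} + \frac{a{\left(-417 \right)}}{-125430}\right) + 396067 = \left(\frac{173538}{-233445} + \frac{1}{\left(-37 - 417\right) \left(-125430\right)}\right) + 396067 = \left(173538 \left(- \frac{1}{233445}\right) + \frac{1}{-454} \left(- \frac{1}{125430}\right)\right) + 396067 = \left(- \frac{57846}{77815} - - \frac{1}{56945220}\right) + 396067 = \left(- \frac{57846}{77815} + \frac{1}{56945220}\right) + 396067 = - \frac{658810623661}{886238458860} + 396067 = \frac{351009148874679959}{886238458860}$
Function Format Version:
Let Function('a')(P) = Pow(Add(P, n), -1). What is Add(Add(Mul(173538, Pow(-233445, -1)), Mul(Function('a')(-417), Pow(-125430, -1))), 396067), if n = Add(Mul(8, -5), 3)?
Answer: Rational(351009148874679959, 886238458860) ≈ 3.9607e+5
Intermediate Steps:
n = -37 (n = Add(-40, 3) = -37)
Function('a')(P) = Pow(Add(-37, P), -1) (Function('a')(P) = Pow(Add(P, -37), -1) = Pow(Add(-37, P), -1))
Add(Add(Mul(173538, Pow(-233445, -1)), Mul(Function('a')(-417), Pow(-125430, -1))), 396067) = Add(Add(Mul(173538, Pow(-233445, -1)), Mul(Pow(Add(-37, -417), -1), Pow(-125430, -1))), 396067) = Add(Add(Mul(173538, Rational(-1, 233445)), Mul(Pow(-454, -1), Rational(-1, 125430))), 396067) = Add(Add(Rational(-57846, 77815), Mul(Rational(-1, 454), Rational(-1, 125430))), 396067) = Add(Add(Rational(-57846, 77815), Rational(1, 56945220)), 396067) = Add(Rational(-658810623661, 886238458860), 396067) = Rational(351009148874679959, 886238458860)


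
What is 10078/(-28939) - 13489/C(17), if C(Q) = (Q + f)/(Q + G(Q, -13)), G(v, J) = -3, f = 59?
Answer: -2732890161/1099682 ≈ -2485.2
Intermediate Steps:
C(Q) = (59 + Q)/(-3 + Q) (C(Q) = (Q + 59)/(Q - 3) = (59 + Q)/(-3 + Q))
10078/(-28939) - 13489/C(17) = 10078/(-28939) - 13489*(-3 + 17)/(59 + 17) = 10078*(-1/28939) - 13489/(76/14) = -10078/28939 - 13489/((1/14)*76) = -10078/28939 - 13489/38/7 = -10078/28939 - 13489*7/38 = -10078/28939 - 94423/38 = -2732890161/1099682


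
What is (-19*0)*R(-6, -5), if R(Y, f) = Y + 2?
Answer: 0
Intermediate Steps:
R(Y, f) = 2 + Y
(-19*0)*R(-6, -5) = (-19*0)*(2 - 6) = 0*(-4) = 0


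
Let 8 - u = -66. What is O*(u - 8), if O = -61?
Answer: -4026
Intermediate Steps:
u = 74 (u = 8 - 1*(-66) = 8 + 66 = 74)
O*(u - 8) = -61*(74 - 8) = -61*66 = -4026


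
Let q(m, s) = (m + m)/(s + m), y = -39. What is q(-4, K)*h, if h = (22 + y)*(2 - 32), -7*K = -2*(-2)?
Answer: 1785/2 ≈ 892.50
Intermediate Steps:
K = -4/7 (K = -(-2)*(-2)/7 = -⅐*4 = -4/7 ≈ -0.57143)
h = 510 (h = (22 - 39)*(2 - 32) = -17*(-30) = 510)
q(m, s) = 2*m/(m + s) (q(m, s) = (2*m)/(m + s) = 2*m/(m + s))
q(-4, K)*h = (2*(-4)/(-4 - 4/7))*510 = (2*(-4)/(-32/7))*510 = (2*(-4)*(-7/32))*510 = (7/4)*510 = 1785/2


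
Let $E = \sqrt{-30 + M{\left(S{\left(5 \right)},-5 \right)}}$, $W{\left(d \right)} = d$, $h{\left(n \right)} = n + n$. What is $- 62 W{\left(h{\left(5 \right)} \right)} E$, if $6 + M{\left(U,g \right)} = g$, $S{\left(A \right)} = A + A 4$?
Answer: $- 620 i \sqrt{41} \approx - 3969.9 i$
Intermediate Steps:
$S{\left(A \right)} = 5 A$ ($S{\left(A \right)} = A + 4 A = 5 A$)
$M{\left(U,g \right)} = -6 + g$
$h{\left(n \right)} = 2 n$
$E = i \sqrt{41}$ ($E = \sqrt{-30 - 11} = \sqrt{-41} = i \sqrt{41} \approx 6.4031 i$)
$- 62 W{\left(h{\left(5 \right)} \right)} E = - 62 \cdot 2 \cdot 5 i \sqrt{41} = \left(-62\right) 10 i \sqrt{41} = - 620 i \sqrt{41}$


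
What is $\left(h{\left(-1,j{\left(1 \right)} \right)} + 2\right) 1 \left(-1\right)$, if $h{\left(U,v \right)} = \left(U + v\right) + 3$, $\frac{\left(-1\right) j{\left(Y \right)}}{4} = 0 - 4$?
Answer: $-20$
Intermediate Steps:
$j{\left(Y \right)} = 16$ ($j{\left(Y \right)} = - 4 \left(0 - 4\right) = \left(-4\right) \left(-4\right) = 16$)
$h{\left(U,v \right)} = 3 + U + v$
$\left(h{\left(-1,j{\left(1 \right)} \right)} + 2\right) 1 \left(-1\right) = \left(\left(3 - 1 + 16\right) + 2\right) 1 \left(-1\right) = \left(18 + 2\right) \left(-1\right) = 20 \left(-1\right) = -20$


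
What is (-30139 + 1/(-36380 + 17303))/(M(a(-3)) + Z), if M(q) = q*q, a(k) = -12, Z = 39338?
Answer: -287480852/376599057 ≈ -0.76336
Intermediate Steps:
M(q) = q²
(-30139 + 1/(-36380 + 17303))/(M(a(-3)) + Z) = (-30139 + 1/(-36380 + 17303))/((-12)² + 39338) = (-30139 + 1/(-19077))/(144 + 39338) = (-30139 - 1/19077)/39482 = -574961704/19077*1/39482 = -287480852/376599057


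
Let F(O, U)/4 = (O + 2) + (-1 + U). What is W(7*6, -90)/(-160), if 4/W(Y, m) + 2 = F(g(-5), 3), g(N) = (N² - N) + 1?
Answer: -1/5520 ≈ -0.00018116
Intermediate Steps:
g(N) = 1 + N² - N
F(O, U) = 4 + 4*O + 4*U (F(O, U) = 4*((O + 2) + (-1 + U)) = 4*((2 + O) + (-1 + U)) = 4*(1 + O + U) = 4 + 4*O + 4*U)
W(Y, m) = 2/69 (W(Y, m) = 4/(-2 + (4 + 4*(1 + (-5)² - 1*(-5)) + 4*3)) = 4/(-2 + (4 + 4*(1 + 25 + 5) + 12)) = 4/(-2 + (4 + 4*31 + 12)) = 4/(-2 + (4 + 124 + 12)) = 4/(-2 + 140) = 4/138 = 4*(1/138) = 2/69)
W(7*6, -90)/(-160) = (2/69)/(-160) = (2/69)*(-1/160) = -1/5520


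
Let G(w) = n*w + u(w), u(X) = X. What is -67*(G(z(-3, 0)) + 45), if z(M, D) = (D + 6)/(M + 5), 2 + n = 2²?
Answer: -3618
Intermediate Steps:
n = 2 (n = -2 + 2² = -2 + 4 = 2)
z(M, D) = (6 + D)/(5 + M)
G(w) = 3*w (G(w) = 2*w + w = 3*w)
-67*(G(z(-3, 0)) + 45) = -67*(3*((6 + 0)/(5 - 3)) + 45) = -67*(3*(6/2) + 45) = -67*(3*((½)*6) + 45) = -67*(3*3 + 45) = -67*(9 + 45) = -67*54 = -3618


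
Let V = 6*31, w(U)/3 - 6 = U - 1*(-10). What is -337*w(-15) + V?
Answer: -825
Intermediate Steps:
w(U) = 48 + 3*U (w(U) = 18 + 3*(U - 1*(-10)) = 18 + 3*(U + 10) = 18 + 3*(10 + U) = 18 + (30 + 3*U) = 48 + 3*U)
V = 186
-337*w(-15) + V = -337*(48 + 3*(-15)) + 186 = -337*(48 - 45) + 186 = -337*3 + 186 = -1011 + 186 = -825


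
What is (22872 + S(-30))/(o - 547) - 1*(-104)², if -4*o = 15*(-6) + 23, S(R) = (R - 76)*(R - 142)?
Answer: -3300736/303 ≈ -10894.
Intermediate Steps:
S(R) = (-142 + R)*(-76 + R) (S(R) = (-76 + R)*(-142 + R) = (-142 + R)*(-76 + R))
o = 67/4 (o = -(15*(-6) + 23)/4 = -(-90 + 23)/4 = -¼*(-67) = 67/4 ≈ 16.750)
(22872 + S(-30))/(o - 547) - 1*(-104)² = (22872 + (10792 + (-30)² - 218*(-30)))/(67/4 - 547) - 1*(-104)² = (22872 + (10792 + 900 + 6540))/(-2121/4) - 1*10816 = (22872 + 18232)*(-4/2121) - 10816 = 41104*(-4/2121) - 10816 = -23488/303 - 10816 = -3300736/303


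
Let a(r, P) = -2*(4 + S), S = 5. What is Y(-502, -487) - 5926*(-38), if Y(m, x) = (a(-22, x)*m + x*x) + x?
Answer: 470906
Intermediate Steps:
a(r, P) = -18 (a(r, P) = -2*(4 + 5) = -2*9 = -18)
Y(m, x) = x + x² - 18*m (Y(m, x) = (-18*m + x*x) + x = (-18*m + x²) + x = (x² - 18*m) + x = x + x² - 18*m)
Y(-502, -487) - 5926*(-38) = (-487 + (-487)² - 18*(-502)) - 5926*(-38) = (-487 + 237169 + 9036) - 1*(-225188) = 245718 + 225188 = 470906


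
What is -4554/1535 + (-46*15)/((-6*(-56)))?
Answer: -431549/85960 ≈ -5.0203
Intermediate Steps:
-4554/1535 + (-46*15)/((-6*(-56))) = -4554*1/1535 - 690/336 = -4554/1535 - 690*1/336 = -4554/1535 - 115/56 = -431549/85960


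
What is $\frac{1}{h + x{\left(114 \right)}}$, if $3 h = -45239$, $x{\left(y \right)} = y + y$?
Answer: $- \frac{3}{44555} \approx -6.7333 \cdot 10^{-5}$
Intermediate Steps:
$x{\left(y \right)} = 2 y$
$h = - \frac{45239}{3}$ ($h = \frac{1}{3} \left(-45239\right) = - \frac{45239}{3} \approx -15080.0$)
$\frac{1}{h + x{\left(114 \right)}} = \frac{1}{- \frac{45239}{3} + 2 \cdot 114} = \frac{1}{- \frac{45239}{3} + 228} = \frac{1}{- \frac{44555}{3}} = - \frac{3}{44555}$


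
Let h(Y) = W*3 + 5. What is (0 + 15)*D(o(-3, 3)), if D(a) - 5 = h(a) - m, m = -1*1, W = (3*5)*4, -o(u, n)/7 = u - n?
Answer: 2865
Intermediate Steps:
o(u, n) = -7*u + 7*n (o(u, n) = -7*(u - n) = -7*u + 7*n)
W = 60 (W = 15*4 = 60)
m = -1
h(Y) = 185 (h(Y) = 60*3 + 5 = 180 + 5 = 185)
D(a) = 191 (D(a) = 5 + (185 - 1*(-1)) = 5 + (185 + 1) = 5 + 186 = 191)
(0 + 15)*D(o(-3, 3)) = (0 + 15)*191 = 15*191 = 2865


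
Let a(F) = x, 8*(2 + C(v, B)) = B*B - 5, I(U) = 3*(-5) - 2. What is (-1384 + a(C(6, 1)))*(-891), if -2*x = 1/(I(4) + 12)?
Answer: 12330549/10 ≈ 1.2331e+6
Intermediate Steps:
I(U) = -17 (I(U) = -15 - 2 = -17)
C(v, B) = -21/8 + B²/8 (C(v, B) = -2 + (B*B - 5)/8 = -2 + (B² - 5)/8 = -2 + (-5 + B²)/8 = -2 + (-5/8 + B²/8) = -21/8 + B²/8)
x = ⅒ (x = -1/(2*(-17 + 12)) = -½/(-5) = -½*(-⅕) = ⅒ ≈ 0.10000)
a(F) = ⅒
(-1384 + a(C(6, 1)))*(-891) = (-1384 + ⅒)*(-891) = -13839/10*(-891) = 12330549/10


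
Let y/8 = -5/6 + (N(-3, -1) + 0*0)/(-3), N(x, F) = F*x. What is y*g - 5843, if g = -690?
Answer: 4277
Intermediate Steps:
y = -44/3 (y = 8*(-5/6 + (-1*(-3) + 0*0)/(-3)) = 8*(-5*⅙ + (3 + 0)*(-⅓)) = 8*(-⅚ + 3*(-⅓)) = 8*(-⅚ - 1) = 8*(-11/6) = -44/3 ≈ -14.667)
y*g - 5843 = -44/3*(-690) - 5843 = 10120 - 5843 = 4277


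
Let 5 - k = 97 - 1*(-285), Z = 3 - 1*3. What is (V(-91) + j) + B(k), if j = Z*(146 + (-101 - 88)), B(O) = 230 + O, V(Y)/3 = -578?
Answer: -1881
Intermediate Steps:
Z = 0 (Z = 3 - 3 = 0)
V(Y) = -1734 (V(Y) = 3*(-578) = -1734)
k = -377 (k = 5 - (97 - 1*(-285)) = 5 - (97 + 285) = 5 - 1*382 = 5 - 382 = -377)
j = 0 (j = 0*(146 + (-101 - 88)) = 0*(146 - 189) = 0*(-43) = 0)
(V(-91) + j) + B(k) = (-1734 + 0) + (230 - 377) = -1734 - 147 = -1881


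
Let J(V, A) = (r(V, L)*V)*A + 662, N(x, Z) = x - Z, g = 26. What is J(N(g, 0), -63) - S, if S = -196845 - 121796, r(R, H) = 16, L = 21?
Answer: 293095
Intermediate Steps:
S = -318641
J(V, A) = 662 + 16*A*V (J(V, A) = (16*V)*A + 662 = 16*A*V + 662 = 662 + 16*A*V)
J(N(g, 0), -63) - S = (662 + 16*(-63)*(26 - 1*0)) - 1*(-318641) = (662 + 16*(-63)*(26 + 0)) + 318641 = (662 + 16*(-63)*26) + 318641 = (662 - 26208) + 318641 = -25546 + 318641 = 293095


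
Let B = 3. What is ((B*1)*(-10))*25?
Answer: -750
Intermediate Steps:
((B*1)*(-10))*25 = ((3*1)*(-10))*25 = (3*(-10))*25 = -30*25 = -750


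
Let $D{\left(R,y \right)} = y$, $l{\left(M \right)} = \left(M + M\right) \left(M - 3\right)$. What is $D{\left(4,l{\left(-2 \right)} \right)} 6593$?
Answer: $131860$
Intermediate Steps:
$l{\left(M \right)} = 2 M \left(-3 + M\right)$
$D{\left(4,l{\left(-2 \right)} \right)} 6593 = 2 \left(-2\right) \left(-3 - 2\right) 6593 = 2 \left(-2\right) \left(-5\right) 6593 = 20 \cdot 6593 = 131860$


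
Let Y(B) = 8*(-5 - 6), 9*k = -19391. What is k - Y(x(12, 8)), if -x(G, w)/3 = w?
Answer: -18599/9 ≈ -2066.6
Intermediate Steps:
k = -19391/9 (k = (⅑)*(-19391) = -19391/9 ≈ -2154.6)
x(G, w) = -3*w
Y(B) = -88 (Y(B) = 8*(-11) = -88)
k - Y(x(12, 8)) = -19391/9 - 1*(-88) = -19391/9 + 88 = -18599/9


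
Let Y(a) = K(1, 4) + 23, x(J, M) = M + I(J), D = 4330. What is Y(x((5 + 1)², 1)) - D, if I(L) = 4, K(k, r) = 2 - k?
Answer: -4306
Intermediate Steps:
x(J, M) = 4 + M (x(J, M) = M + 4 = 4 + M)
Y(a) = 24 (Y(a) = (2 - 1*1) + 23 = (2 - 1) + 23 = 1 + 23 = 24)
Y(x((5 + 1)², 1)) - D = 24 - 1*4330 = 24 - 4330 = -4306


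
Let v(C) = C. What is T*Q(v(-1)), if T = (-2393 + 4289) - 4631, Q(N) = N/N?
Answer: -2735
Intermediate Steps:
Q(N) = 1
T = -2735 (T = 1896 - 4631 = -2735)
T*Q(v(-1)) = -2735*1 = -2735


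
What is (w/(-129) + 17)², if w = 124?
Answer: 4280761/16641 ≈ 257.24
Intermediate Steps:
(w/(-129) + 17)² = (124/(-129) + 17)² = (124*(-1/129) + 17)² = (-124/129 + 17)² = (2069/129)² = 4280761/16641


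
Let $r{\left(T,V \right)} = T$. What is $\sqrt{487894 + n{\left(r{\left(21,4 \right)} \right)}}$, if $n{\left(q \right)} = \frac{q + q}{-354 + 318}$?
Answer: $\frac{\sqrt{17564142}}{6} \approx 698.49$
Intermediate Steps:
$n{\left(q \right)} = - \frac{q}{18}$ ($n{\left(q \right)} = \frac{2 q}{-36} = 2 q \left(- \frac{1}{36}\right) = - \frac{q}{18}$)
$\sqrt{487894 + n{\left(r{\left(21,4 \right)} \right)}} = \sqrt{487894 - \frac{7}{6}} = \sqrt{\frac{2927357}{6}} = \frac{\sqrt{17564142}}{6}$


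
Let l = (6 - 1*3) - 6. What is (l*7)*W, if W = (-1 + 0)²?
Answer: -21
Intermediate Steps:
W = 1 (W = (-1)² = 1)
l = -3 (l = (6 - 3) - 6 = 3 - 6 = -3)
(l*7)*W = -3*7*1 = -21*1 = -21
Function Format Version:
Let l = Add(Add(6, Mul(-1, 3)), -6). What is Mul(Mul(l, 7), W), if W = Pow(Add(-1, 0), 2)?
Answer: -21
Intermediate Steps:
W = 1 (W = Pow(-1, 2) = 1)
l = -3 (l = Add(Add(6, -3), -6) = Add(3, -6) = -3)
Mul(Mul(l, 7), W) = Mul(Mul(-3, 7), 1) = Mul(-21, 1) = -21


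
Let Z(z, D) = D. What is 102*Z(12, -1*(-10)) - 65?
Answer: 955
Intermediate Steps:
102*Z(12, -1*(-10)) - 65 = 102*(-1*(-10)) - 65 = 102*10 - 65 = 1020 - 65 = 955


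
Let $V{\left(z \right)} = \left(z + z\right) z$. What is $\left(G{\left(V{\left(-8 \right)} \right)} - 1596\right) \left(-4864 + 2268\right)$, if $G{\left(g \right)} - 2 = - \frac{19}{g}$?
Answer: $\frac{132429099}{32} \approx 4.1384 \cdot 10^{6}$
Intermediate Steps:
$V{\left(z \right)} = 2 z^{2}$ ($V{\left(z \right)} = 2 z z = 2 z^{2}$)
$G{\left(g \right)} = 2 - \frac{19}{g}$
$\left(G{\left(V{\left(-8 \right)} \right)} - 1596\right) \left(-4864 + 2268\right) = \left(\left(2 - \frac{19}{2 \left(-8\right)^{2}}\right) - 1596\right) \left(-4864 + 2268\right) = \left(\left(2 - \frac{19}{2 \cdot 64}\right) - 1596\right) \left(-2596\right) = \left(\left(2 - \frac{19}{128}\right) - 1596\right) \left(-2596\right) = \left(\frac{237}{128} - 1596\right) \left(-2596\right) = \left(- \frac{204051}{128}\right) \left(-2596\right) = \frac{132429099}{32}$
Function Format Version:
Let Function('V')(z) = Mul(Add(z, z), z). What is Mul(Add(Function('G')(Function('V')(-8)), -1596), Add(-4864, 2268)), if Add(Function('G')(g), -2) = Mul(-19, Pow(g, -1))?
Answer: Rational(132429099, 32) ≈ 4.1384e+6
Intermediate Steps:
Function('V')(z) = Mul(2, Pow(z, 2)) (Function('V')(z) = Mul(Mul(2, z), z) = Mul(2, Pow(z, 2)))
Function('G')(g) = Add(2, Mul(-19, Pow(g, -1)))
Mul(Add(Function('G')(Function('V')(-8)), -1596), Add(-4864, 2268)) = Mul(Add(Add(2, Mul(-19, Pow(Mul(2, Pow(-8, 2)), -1))), -1596), Add(-4864, 2268)) = Mul(Add(Add(2, Mul(-19, Pow(Mul(2, 64), -1))), -1596), -2596) = Mul(Add(Add(2, Mul(-19, Pow(128, -1))), -1596), -2596) = Mul(Add(Add(2, Mul(-19, Rational(1, 128))), -1596), -2596) = Mul(Add(Add(2, Rational(-19, 128)), -1596), -2596) = Mul(Add(Rational(237, 128), -1596), -2596) = Mul(Rational(-204051, 128), -2596) = Rational(132429099, 32)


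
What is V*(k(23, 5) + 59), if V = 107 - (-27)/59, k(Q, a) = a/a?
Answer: 380400/59 ≈ 6447.5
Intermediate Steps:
k(Q, a) = 1
V = 6340/59 (V = 107 - (-27)/59 = 107 - 1*(-27/59) = 107 + 27/59 = 6340/59 ≈ 107.46)
V*(k(23, 5) + 59) = 6340*(1 + 59)/59 = (6340/59)*60 = 380400/59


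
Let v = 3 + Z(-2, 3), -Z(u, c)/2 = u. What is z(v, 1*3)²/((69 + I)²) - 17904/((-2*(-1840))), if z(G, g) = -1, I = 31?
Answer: -1118977/230000 ≈ -4.8651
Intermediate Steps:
Z(u, c) = -2*u
v = 7 (v = 3 - 2*(-2) = 3 + 4 = 7)
z(v, 1*3)²/((69 + I)²) - 17904/((-2*(-1840))) = (-1)²/((69 + 31)²) - 17904/((-2*(-1840))) = 1/100² - 17904/3680 = 1/10000 - 17904*1/3680 = 1*(1/10000) - 1119/230 = 1/10000 - 1119/230 = -1118977/230000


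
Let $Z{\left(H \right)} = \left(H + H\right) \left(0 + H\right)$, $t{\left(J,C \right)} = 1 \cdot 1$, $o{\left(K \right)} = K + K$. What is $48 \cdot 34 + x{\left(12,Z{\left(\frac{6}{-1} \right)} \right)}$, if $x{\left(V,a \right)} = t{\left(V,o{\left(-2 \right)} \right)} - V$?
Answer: $1621$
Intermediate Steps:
$o{\left(K \right)} = 2 K$
$t{\left(J,C \right)} = 1$
$Z{\left(H \right)} = 2 H^{2}$ ($Z{\left(H \right)} = 2 H H = 2 H^{2}$)
$x{\left(V,a \right)} = 1 - V$
$48 \cdot 34 + x{\left(12,Z{\left(\frac{6}{-1} \right)} \right)} = 48 \cdot 34 + \left(1 - 12\right) = 1632 + \left(1 - 12\right) = 1632 - 11 = 1621$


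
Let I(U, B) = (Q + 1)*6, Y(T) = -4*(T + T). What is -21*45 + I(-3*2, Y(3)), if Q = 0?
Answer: -939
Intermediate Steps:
Y(T) = -8*T (Y(T) = -4*2*T = -8*T)
I(U, B) = 6 (I(U, B) = (0 + 1)*6 = 1*6 = 6)
-21*45 + I(-3*2, Y(3)) = -21*45 + 6 = -945 + 6 = -939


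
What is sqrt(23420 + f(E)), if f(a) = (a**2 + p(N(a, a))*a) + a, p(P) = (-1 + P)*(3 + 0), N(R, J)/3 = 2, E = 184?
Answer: 2*sqrt(15055) ≈ 245.40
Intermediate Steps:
N(R, J) = 6 (N(R, J) = 3*2 = 6)
p(P) = -3 + 3*P (p(P) = (-1 + P)*3 = -3 + 3*P)
f(a) = a**2 + 16*a (f(a) = (a**2 + (-3 + 3*6)*a) + a = (a**2 + (-3 + 18)*a) + a = (a**2 + 15*a) + a = a**2 + 16*a)
sqrt(23420 + f(E)) = sqrt(23420 + 184*(16 + 184)) = sqrt(23420 + 184*200) = sqrt(23420 + 36800) = sqrt(60220) = 2*sqrt(15055)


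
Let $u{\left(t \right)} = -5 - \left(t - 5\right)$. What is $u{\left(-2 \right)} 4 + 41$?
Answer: $49$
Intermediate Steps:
$u{\left(t \right)} = - t$ ($u{\left(t \right)} = -5 - \left(t - 5\right) = -5 - \left(-5 + t\right) = - t$)
$u{\left(-2 \right)} 4 + 41 = \left(-1\right) \left(-2\right) 4 + 41 = 2 \cdot 4 + 41 = 8 + 41 = 49$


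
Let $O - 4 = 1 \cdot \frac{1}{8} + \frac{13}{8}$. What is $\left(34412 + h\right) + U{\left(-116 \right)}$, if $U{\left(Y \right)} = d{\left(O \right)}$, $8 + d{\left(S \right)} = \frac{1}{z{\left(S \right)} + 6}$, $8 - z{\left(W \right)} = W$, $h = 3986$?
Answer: $\frac{1266874}{33} \approx 38390.0$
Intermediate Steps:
$z{\left(W \right)} = 8 - W$
$O = \frac{23}{4}$ ($O = 4 + \left(1 \cdot \frac{1}{8} + \frac{13}{8}\right) = 4 + \left(1 \cdot \frac{1}{8} + 13 \cdot \frac{1}{8}\right) = 4 + \left(\frac{1}{8} + \frac{13}{8}\right) = 4 + \frac{7}{4} = \frac{23}{4} \approx 5.75$)
$d{\left(S \right)} = -8 + \frac{1}{14 - S}$ ($d{\left(S \right)} = -8 + \frac{1}{\left(8 - S\right) + 6} = -8 + \frac{1}{14 - S}$)
$U{\left(Y \right)} = - \frac{260}{33}$ ($U{\left(Y \right)} = \frac{111 - 46}{-14 + \frac{23}{4}} = \frac{111 - 46}{- \frac{33}{4}} = \left(- \frac{4}{33}\right) 65 = - \frac{260}{33}$)
$\left(34412 + h\right) + U{\left(-116 \right)} = \left(34412 + 3986\right) - \frac{260}{33} = 38398 - \frac{260}{33} = \frac{1266874}{33}$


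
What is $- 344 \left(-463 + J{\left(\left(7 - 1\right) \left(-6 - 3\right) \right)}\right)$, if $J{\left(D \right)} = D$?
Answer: $177848$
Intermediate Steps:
$- 344 \left(-463 + J{\left(\left(7 - 1\right) \left(-6 - 3\right) \right)}\right) = - 344 \left(-463 + \left(7 - 1\right) \left(-6 - 3\right)\right) = - 344 \left(-463 + 6 \left(-6 + \left(-3 + 0\right)\right)\right) = - 344 \left(-463 + 6 \left(-6 - 3\right)\right) = - 344 \left(-463 + 6 \left(-9\right)\right) = - 344 \left(-463 - 54\right) = \left(-344\right) \left(-517\right) = 177848$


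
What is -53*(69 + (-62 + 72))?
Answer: -4187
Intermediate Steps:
-53*(69 + (-62 + 72)) = -53*(69 + 10) = -53*79 = -4187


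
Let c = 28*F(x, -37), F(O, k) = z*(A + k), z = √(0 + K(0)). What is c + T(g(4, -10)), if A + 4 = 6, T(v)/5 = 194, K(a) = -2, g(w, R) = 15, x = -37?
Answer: 970 - 980*I*√2 ≈ 970.0 - 1385.9*I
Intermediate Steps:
T(v) = 970 (T(v) = 5*194 = 970)
A = 2 (A = -4 + 6 = 2)
z = I*√2 (z = √(0 - 2) = √(-2) = I*√2 ≈ 1.4142*I)
F(O, k) = I*√2*(2 + k) (F(O, k) = (I*√2)*(2 + k) = I*√2*(2 + k))
c = -980*I*√2 (c = 28*(I*√2*(2 - 37)) = 28*(I*√2*(-35)) = 28*(-35*I*√2) = -980*I*√2 ≈ -1385.9*I)
c + T(g(4, -10)) = -980*I*√2 + 970 = 970 - 980*I*√2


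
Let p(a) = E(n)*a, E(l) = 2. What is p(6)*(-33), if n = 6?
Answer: -396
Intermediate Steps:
p(a) = 2*a
p(6)*(-33) = (2*6)*(-33) = 12*(-33) = -396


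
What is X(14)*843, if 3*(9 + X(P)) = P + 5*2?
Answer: -843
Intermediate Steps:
X(P) = -17/3 + P/3 (X(P) = -9 + (P + 5*2)/3 = -9 + (P + 10)/3 = -9 + (10 + P)/3 = -9 + (10/3 + P/3) = -17/3 + P/3)
X(14)*843 = (-17/3 + (⅓)*14)*843 = (-17/3 + 14/3)*843 = -1*843 = -843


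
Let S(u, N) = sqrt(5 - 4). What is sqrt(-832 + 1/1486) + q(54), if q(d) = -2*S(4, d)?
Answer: -2 + I*sqrt(1837217586)/1486 ≈ -2.0 + 28.844*I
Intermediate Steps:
S(u, N) = 1 (S(u, N) = sqrt(1) = 1)
q(d) = -2 (q(d) = -2*1 = -2)
sqrt(-832 + 1/1486) + q(54) = sqrt(-832 + 1/1486) - 2 = sqrt(-1236351/1486) - 2 = I*sqrt(1837217586)/1486 - 2 = -2 + I*sqrt(1837217586)/1486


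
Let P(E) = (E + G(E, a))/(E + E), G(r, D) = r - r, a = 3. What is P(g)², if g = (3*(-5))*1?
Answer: ¼ ≈ 0.25000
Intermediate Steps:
G(r, D) = 0
g = -15 (g = -15*1 = -15)
P(E) = ½ (P(E) = (E + 0)/(E + E) = E/((2*E)) = E*(1/(2*E)) = ½)
P(g)² = (½)² = ¼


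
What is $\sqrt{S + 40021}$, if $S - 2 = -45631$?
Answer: $2 i \sqrt{1402} \approx 74.887 i$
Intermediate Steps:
$S = -45629$ ($S = 2 - 45631 = -45629$)
$\sqrt{S + 40021} = \sqrt{-45629 + 40021} = \sqrt{-5608} = 2 i \sqrt{1402}$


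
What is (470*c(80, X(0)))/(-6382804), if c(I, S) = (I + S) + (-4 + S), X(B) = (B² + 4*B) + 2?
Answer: -9400/1595701 ≈ -0.0058908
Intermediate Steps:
X(B) = 2 + B² + 4*B
c(I, S) = -4 + I + 2*S
(470*c(80, X(0)))/(-6382804) = (470*(-4 + 80 + 2*(2 + 0² + 4*0)))/(-6382804) = (470*(-4 + 80 + 2*(2 + 0 + 0)))*(-1/6382804) = (470*(-4 + 80 + 2*2))*(-1/6382804) = (470*(-4 + 80 + 4))*(-1/6382804) = (470*80)*(-1/6382804) = 37600*(-1/6382804) = -9400/1595701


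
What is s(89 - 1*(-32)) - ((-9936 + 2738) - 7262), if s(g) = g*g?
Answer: 29101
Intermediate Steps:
s(g) = g²
s(89 - 1*(-32)) - ((-9936 + 2738) - 7262) = (89 - 1*(-32))² - ((-9936 + 2738) - 7262) = (89 + 32)² - (-7198 - 7262) = 121² - 1*(-14460) = 14641 + 14460 = 29101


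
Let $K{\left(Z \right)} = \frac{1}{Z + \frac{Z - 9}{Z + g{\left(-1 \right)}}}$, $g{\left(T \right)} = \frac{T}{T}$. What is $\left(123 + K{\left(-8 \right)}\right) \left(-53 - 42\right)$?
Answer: $- \frac{455050}{39} \approx -11668.0$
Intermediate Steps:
$g{\left(T \right)} = 1$
$K{\left(Z \right)} = \frac{1}{Z + \frac{-9 + Z}{1 + Z}}$ ($K{\left(Z \right)} = \frac{1}{Z + \frac{Z - 9}{Z + 1}} = \frac{1}{Z + \frac{-9 + Z}{1 + Z}}$)
$\left(123 + K{\left(-8 \right)}\right) \left(-53 - 42\right) = \left(123 + \frac{1 - 8}{-9 + \left(-8\right)^{2} + 2 \left(-8\right)}\right) \left(-53 - 42\right) = \left(123 + \frac{1}{-9 + 64 - 16} \left(-7\right)\right) \left(-53 - 42\right) = \left(123 + \frac{1}{39} \left(-7\right)\right) \left(-95\right) = \left(123 - \frac{7}{39}\right) \left(-95\right) = \frac{4790}{39} \left(-95\right) = - \frac{455050}{39}$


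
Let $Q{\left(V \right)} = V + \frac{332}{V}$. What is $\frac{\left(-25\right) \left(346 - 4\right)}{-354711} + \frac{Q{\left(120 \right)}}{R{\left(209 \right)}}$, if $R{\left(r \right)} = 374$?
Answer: $\frac{24602309}{69822060} \approx 0.35236$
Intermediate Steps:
$\frac{\left(-25\right) \left(346 - 4\right)}{-354711} + \frac{Q{\left(120 \right)}}{R{\left(209 \right)}} = \frac{\left(-25\right) \left(346 - 4\right)}{-354711} + \frac{120 + \frac{332}{120}}{374} = \left(-25\right) 342 \left(- \frac{1}{354711}\right) + \left(120 + 332 \cdot \frac{1}{120}\right) \frac{1}{374} = \left(-8550\right) \left(- \frac{1}{354711}\right) + \left(120 + \frac{83}{30}\right) \frac{1}{374} = \frac{150}{6223} + \frac{3683}{30} \cdot \frac{1}{374} = \frac{150}{6223} + \frac{3683}{11220} = \frac{24602309}{69822060}$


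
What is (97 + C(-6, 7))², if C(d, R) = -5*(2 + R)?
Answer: 2704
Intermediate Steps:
C(d, R) = -10 - 5*R
(97 + C(-6, 7))² = (97 + (-10 - 5*7))² = (97 + (-10 - 35))² = (97 - 45)² = 52² = 2704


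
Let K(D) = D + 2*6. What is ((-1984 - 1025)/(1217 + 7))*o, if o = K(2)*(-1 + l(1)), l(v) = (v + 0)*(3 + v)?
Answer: -413/4 ≈ -103.25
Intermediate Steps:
K(D) = 12 + D (K(D) = D + 12 = 12 + D)
l(v) = v*(3 + v)
o = 42 (o = (12 + 2)*(-1 + 1*(3 + 1)) = 14*(-1 + 1*4) = 14*(-1 + 4) = 14*3 = 42)
((-1984 - 1025)/(1217 + 7))*o = ((-1984 - 1025)/(1217 + 7))*42 = -3009/1224*42 = -3009*1/1224*42 = -59/24*42 = -413/4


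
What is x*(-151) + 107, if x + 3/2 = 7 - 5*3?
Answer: 3083/2 ≈ 1541.5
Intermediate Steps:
x = -19/2 (x = -3/2 + (7 - 5*3) = -3/2 + (7 - 15) = -3/2 - 8 = -19/2 ≈ -9.5000)
x*(-151) + 107 = -19/2*(-151) + 107 = 2869/2 + 107 = 3083/2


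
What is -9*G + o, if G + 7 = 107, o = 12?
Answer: -888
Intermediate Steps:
G = 100 (G = -7 + 107 = 100)
-9*G + o = -9*100 + 12 = -900 + 12 = -888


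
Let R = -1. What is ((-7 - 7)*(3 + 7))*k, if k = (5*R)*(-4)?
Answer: -2800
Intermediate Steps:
k = 20 (k = (5*(-1))*(-4) = -5*(-4) = 20)
((-7 - 7)*(3 + 7))*k = ((-7 - 7)*(3 + 7))*20 = -14*10*20 = -140*20 = -2800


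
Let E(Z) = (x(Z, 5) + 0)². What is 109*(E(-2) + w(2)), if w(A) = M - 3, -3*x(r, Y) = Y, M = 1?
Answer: 763/9 ≈ 84.778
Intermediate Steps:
x(r, Y) = -Y/3
w(A) = -2 (w(A) = 1 - 3 = -2)
E(Z) = 25/9 (E(Z) = (-⅓*5 + 0)² = (-5/3 + 0)² = (-5/3)² = 25/9)
109*(E(-2) + w(2)) = 109*(25/9 - 2) = 109*(7/9) = 763/9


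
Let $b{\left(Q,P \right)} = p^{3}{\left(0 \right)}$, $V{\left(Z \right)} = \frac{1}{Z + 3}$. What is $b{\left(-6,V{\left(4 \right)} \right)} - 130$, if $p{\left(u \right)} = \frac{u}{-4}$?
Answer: $-130$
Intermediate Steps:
$V{\left(Z \right)} = \frac{1}{3 + Z}$
$p{\left(u \right)} = - \frac{u}{4}$ ($p{\left(u \right)} = u \left(- \frac{1}{4}\right) = - \frac{u}{4}$)
$b{\left(Q,P \right)} = 0$ ($b{\left(Q,P \right)} = \left(\left(- \frac{1}{4}\right) 0\right)^{3} = 0^{3} = 0$)
$b{\left(-6,V{\left(4 \right)} \right)} - 130 = 0 - 130 = -130$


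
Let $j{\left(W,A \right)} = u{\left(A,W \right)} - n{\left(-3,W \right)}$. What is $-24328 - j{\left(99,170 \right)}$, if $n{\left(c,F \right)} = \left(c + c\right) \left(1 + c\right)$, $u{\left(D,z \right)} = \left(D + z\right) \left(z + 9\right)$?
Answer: $-53368$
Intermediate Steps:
$u{\left(D,z \right)} = \left(9 + z\right) \left(D + z\right)$ ($u{\left(D,z \right)} = \left(D + z\right) \left(9 + z\right) = \left(9 + z\right) \left(D + z\right)$)
$n{\left(c,F \right)} = 2 c \left(1 + c\right)$
$j{\left(W,A \right)} = -12 + W^{2} + 9 A + 9 W + A W$ ($j{\left(W,A \right)} = \left(W^{2} + 9 A + 9 W + A W\right) - 2 \left(-3\right) \left(1 - 3\right) = \left(W^{2} + 9 A + 9 W + A W\right) - 2 \left(-3\right) \left(-2\right) = \left(W^{2} + 9 A + 9 W + A W\right) - 12 = -12 + W^{2} + 9 A + 9 W + A W$)
$-24328 - j{\left(99,170 \right)} = -24328 - \left(-12 + 99^{2} + 9 \cdot 170 + 9 \cdot 99 + 170 \cdot 99\right) = -24328 - \left(-12 + 9801 + 1530 + 891 + 16830\right) = -24328 - 29040 = -53368$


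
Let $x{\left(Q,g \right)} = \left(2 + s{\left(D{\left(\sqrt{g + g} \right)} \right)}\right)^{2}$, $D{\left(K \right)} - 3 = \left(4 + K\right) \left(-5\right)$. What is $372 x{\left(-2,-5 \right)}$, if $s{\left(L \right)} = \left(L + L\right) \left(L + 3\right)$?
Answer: $-357311952 - 5074080 i \sqrt{10} \approx -3.5731 \cdot 10^{8} - 1.6046 \cdot 10^{7} i$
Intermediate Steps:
$D{\left(K \right)} = -17 - 5 K$ ($D{\left(K \right)} = 3 + \left(4 + K\right) \left(-5\right) = 3 - \left(20 + 5 K\right) = -17 - 5 K$)
$s{\left(L \right)} = 2 L \left(3 + L\right)$
$x{\left(Q,g \right)} = \left(2 + 2 \left(-17 - 5 \sqrt{2} \sqrt{g}\right) \left(-14 - 5 \sqrt{2} \sqrt{g}\right)\right)^{2}$ ($x{\left(Q,g \right)} = \left(2 + 2 \left(-17 - 5 \sqrt{g + g}\right) \left(3 - \left(17 + 5 \sqrt{g + g}\right)\right)\right)^{2} = \left(2 + 2 \left(-17 - 5 \sqrt{2 g}\right) \left(3 - \left(17 + 5 \sqrt{2 g}\right)\right)\right)^{2} = \left(2 + 2 \left(-17 - 5 \sqrt{2} \sqrt{g}\right) \left(3 - \left(17 + 5 \sqrt{2} \sqrt{g}\right)\right)\right)^{2} = \left(2 + 2 \left(-17 - 5 \sqrt{2} \sqrt{g}\right) \left(-14 - 5 \sqrt{2} \sqrt{g}\right)\right)^{2}$)
$372 x{\left(-2,-5 \right)} = 372 \cdot 4 \left(-239 - -250 - 155 \sqrt{2} \sqrt{-5}\right)^{2} = 372 \cdot 4 \left(-239 + 250 - 155 \sqrt{2} i \sqrt{5}\right)^{2} = 372 \cdot 4 \left(-239 + 250 - 155 i \sqrt{10}\right)^{2} = 372 \cdot 4 \left(11 - 155 i \sqrt{10}\right)^{2} = 1488 \left(11 - 155 i \sqrt{10}\right)^{2}$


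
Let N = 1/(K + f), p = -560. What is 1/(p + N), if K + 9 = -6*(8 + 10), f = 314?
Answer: -197/110319 ≈ -0.0017857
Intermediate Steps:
K = -117 (K = -9 - 6*(8 + 10) = -9 - 6*18 = -9 - 108 = -117)
N = 1/197 (N = 1/(-117 + 314) = 1/197 ≈ 0.0050761)
1/(p + N) = 1/(-560 + 1/197) = 1/(-110319/197) = -197/110319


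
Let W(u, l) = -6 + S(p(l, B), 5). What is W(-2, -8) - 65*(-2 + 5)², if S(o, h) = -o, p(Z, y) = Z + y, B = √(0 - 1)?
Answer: -583 - I ≈ -583.0 - 1.0*I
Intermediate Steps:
B = I (B = √(-1) = I ≈ 1.0*I)
W(u, l) = -6 - I - l (W(u, l) = -6 - (l + I) = -6 - (I + l) = -6 + (-I - l) = -6 - I - l)
W(-2, -8) - 65*(-2 + 5)² = (-6 - I - 1*(-8)) - 65*(-2 + 5)² = (-6 - I + 8) - 65*3² = (2 - I) - 65*9 = (2 - I) - 585 = -583 - I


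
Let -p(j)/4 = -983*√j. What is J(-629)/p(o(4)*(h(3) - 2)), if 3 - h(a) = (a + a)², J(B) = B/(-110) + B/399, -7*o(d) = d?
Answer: 181781*√5/1725754800 ≈ 0.00023553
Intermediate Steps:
o(d) = -d/7
J(B) = -289*B/43890 (J(B) = B*(-1/110) + B*(1/399) = -B/110 + B/399 = -289*B/43890)
h(a) = 3 - 4*a² (h(a) = 3 - (a + a)² = 3 - (2*a)² = 3 - 4*a²)
p(j) = 3932*√j (p(j) = -(-3932)*√j = 3932*√j)
J(-629)/p(o(4)*(h(3) - 2)) = (-289/43890*(-629))/((3932*√((-⅐*4)*((3 - 4*3²) - 2)))) = 181781/(43890*((3932*√(-4*((3 - 4*9) - 2)/7)))) = 181781/(43890*((3932*√(-4*((3 - 36) - 2)/7)))) = 181781/(43890*((3932*√(-4*(-33 - 2)/7)))) = 181781/(43890*((3932*√(-4/7*(-35))))) = 181781/(43890*((3932*√20))) = 181781/(43890*((3932*(2*√5)))) = 181781/(43890*((7864*√5))) = 181781*(√5/39320)/43890 = 181781*√5/1725754800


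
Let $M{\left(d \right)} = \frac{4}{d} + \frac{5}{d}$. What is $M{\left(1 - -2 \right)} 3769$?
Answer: $11307$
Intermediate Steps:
$M{\left(d \right)} = \frac{9}{d}$
$M{\left(1 - -2 \right)} 3769 = \frac{9}{1 - -2} \cdot 3769 = \frac{9}{1 + 2} \cdot 3769 = \frac{9}{3} \cdot 3769 = 9 \cdot \frac{1}{3} \cdot 3769 = 3 \cdot 3769 = 11307$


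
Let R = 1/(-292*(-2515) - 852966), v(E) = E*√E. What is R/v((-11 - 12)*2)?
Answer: -I*√46/250927976 ≈ -2.7029e-8*I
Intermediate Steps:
v(E) = E^(3/2)
R = -1/118586 (R = 1/(734380 - 852966) = 1/(-118586) = -1/118586 ≈ -8.4327e-6)
R/v((-11 - 12)*2) = -√2/(4*(-11 - 12)^(3/2))/118586 = -I*√46/2116/118586 = -I*√46/250927976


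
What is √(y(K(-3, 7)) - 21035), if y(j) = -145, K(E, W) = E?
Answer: 2*I*√5295 ≈ 145.53*I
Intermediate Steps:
√(y(K(-3, 7)) - 21035) = √(-145 - 21035) = √(-21180) = 2*I*√5295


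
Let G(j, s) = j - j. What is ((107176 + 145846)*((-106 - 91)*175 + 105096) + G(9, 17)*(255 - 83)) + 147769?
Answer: 17868814431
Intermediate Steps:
G(j, s) = 0
((107176 + 145846)*((-106 - 91)*175 + 105096) + G(9, 17)*(255 - 83)) + 147769 = ((107176 + 145846)*((-106 - 91)*175 + 105096) + 0*(255 - 83)) + 147769 = (253022*(-197*175 + 105096) + 0*172) + 147769 = (253022*(-34475 + 105096) + 0) + 147769 = (253022*70621 + 0) + 147769 = (17868666662 + 0) + 147769 = 17868666662 + 147769 = 17868814431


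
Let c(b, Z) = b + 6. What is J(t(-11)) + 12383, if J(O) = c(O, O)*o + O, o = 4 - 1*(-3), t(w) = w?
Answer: 12337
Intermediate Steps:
c(b, Z) = 6 + b
o = 7 (o = 4 + 3 = 7)
J(O) = 42 + 8*O (J(O) = (6 + O)*7 + O = (42 + 7*O) + O = 42 + 8*O)
J(t(-11)) + 12383 = (42 + 8*(-11)) + 12383 = (42 - 88) + 12383 = -46 + 12383 = 12337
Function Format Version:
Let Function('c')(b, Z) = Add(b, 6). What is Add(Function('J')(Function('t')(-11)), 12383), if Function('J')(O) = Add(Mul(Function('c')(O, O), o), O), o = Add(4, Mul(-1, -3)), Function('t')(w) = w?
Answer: 12337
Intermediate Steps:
Function('c')(b, Z) = Add(6, b)
o = 7 (o = Add(4, 3) = 7)
Function('J')(O) = Add(42, Mul(8, O)) (Function('J')(O) = Add(Mul(Add(6, O), 7), O) = Add(Add(42, Mul(7, O)), O) = Add(42, Mul(8, O)))
Add(Function('J')(Function('t')(-11)), 12383) = Add(Add(42, Mul(8, -11)), 12383) = Add(Add(42, -88), 12383) = Add(-46, 12383) = 12337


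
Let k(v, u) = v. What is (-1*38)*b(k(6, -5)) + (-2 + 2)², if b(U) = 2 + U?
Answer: -304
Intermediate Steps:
(-1*38)*b(k(6, -5)) + (-2 + 2)² = (-1*38)*(2 + 6) + (-2 + 2)² = -38*8 + 0² = -304 + 0 = -304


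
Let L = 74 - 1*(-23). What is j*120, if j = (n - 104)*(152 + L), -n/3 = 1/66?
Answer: -34197660/11 ≈ -3.1089e+6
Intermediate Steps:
n = -1/22 (n = -3/66 = -3*1/66 = -1/22 ≈ -0.045455)
L = 97 (L = 74 + 23 = 97)
j = -569961/22 (j = (-1/22 - 104)*(152 + 97) = -2289/22*249 = -569961/22 ≈ -25907.)
j*120 = -569961/22*120 = -34197660/11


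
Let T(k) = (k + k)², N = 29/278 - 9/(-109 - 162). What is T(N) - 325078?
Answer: -461270478352437/1418953561 ≈ -3.2508e+5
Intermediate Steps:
N = 10361/75338 (N = 29*(1/278) - 9/(-271) = 29/278 - 9*(-1/271) = 29/278 + 9/271 = 10361/75338 ≈ 0.13753)
T(k) = 4*k² (T(k) = (2*k)² = 4*k²)
T(N) - 325078 = 4*(10361/75338)² - 325078 = 4*(107350321/5675814244) - 325078 = 107350321/1418953561 - 325078 = -461270478352437/1418953561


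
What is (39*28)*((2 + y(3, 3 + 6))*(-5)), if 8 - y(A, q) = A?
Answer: -38220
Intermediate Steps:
y(A, q) = 8 - A
(39*28)*((2 + y(3, 3 + 6))*(-5)) = (39*28)*((2 + (8 - 1*3))*(-5)) = 1092*((2 + (8 - 3))*(-5)) = 1092*((2 + 5)*(-5)) = 1092*(7*(-5)) = 1092*(-35) = -38220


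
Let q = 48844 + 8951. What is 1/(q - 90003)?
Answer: -1/32208 ≈ -3.1048e-5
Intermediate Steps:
q = 57795
1/(q - 90003) = 1/(57795 - 90003) = 1/(-32208) = -1/32208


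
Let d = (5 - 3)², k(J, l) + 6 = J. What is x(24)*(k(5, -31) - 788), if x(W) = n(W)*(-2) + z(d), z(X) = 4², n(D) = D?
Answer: 25248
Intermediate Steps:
k(J, l) = -6 + J
d = 4 (d = 2² = 4)
z(X) = 16
x(W) = 16 - 2*W (x(W) = W*(-2) + 16 = -2*W + 16 = 16 - 2*W)
x(24)*(k(5, -31) - 788) = (16 - 2*24)*((-6 + 5) - 788) = (16 - 48)*(-1 - 788) = -32*(-789) = 25248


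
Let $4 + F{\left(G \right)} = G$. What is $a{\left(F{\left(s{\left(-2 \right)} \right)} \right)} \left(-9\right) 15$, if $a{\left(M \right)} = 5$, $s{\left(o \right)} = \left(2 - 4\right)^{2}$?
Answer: $-675$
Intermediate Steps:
$s{\left(o \right)} = 4$ ($s{\left(o \right)} = \left(-2\right)^{2} = 4$)
$F{\left(G \right)} = -4 + G$
$a{\left(F{\left(s{\left(-2 \right)} \right)} \right)} \left(-9\right) 15 = 5 \left(-9\right) 15 = \left(-45\right) 15 = -675$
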